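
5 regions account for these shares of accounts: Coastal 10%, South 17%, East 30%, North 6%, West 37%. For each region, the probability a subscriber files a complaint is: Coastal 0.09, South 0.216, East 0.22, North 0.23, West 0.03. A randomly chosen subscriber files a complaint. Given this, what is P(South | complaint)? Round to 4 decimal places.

0.2688

By Bayes' rule, posterior ∝ prior × likelihood:
  Coastal: 0.1 × 0.09 = 0.009
  South: 0.17 × 0.216 = 0.03672
  East: 0.3 × 0.22 = 0.066
  North: 0.06 × 0.23 = 0.0138
  West: 0.37 × 0.03 = 0.0111
Sum = 0.13662.
P(South | evidence) = 0.03672 / 0.13662 ≈ 0.2688.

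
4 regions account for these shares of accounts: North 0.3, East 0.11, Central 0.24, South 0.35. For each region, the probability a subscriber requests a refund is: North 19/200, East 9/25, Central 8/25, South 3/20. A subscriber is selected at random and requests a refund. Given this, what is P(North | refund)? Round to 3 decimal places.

0.144

Unnormalized posteriors (prior × likelihood):
  North: 0.3 × 0.095 = 0.0285
  East: 0.11 × 0.36 = 0.0396
  Central: 0.24 × 0.32 = 0.0768
  South: 0.35 × 0.15 = 0.0525
Sum = 0.1974.
P(North | evidence) = 0.0285 / 0.1974 ≈ 0.144.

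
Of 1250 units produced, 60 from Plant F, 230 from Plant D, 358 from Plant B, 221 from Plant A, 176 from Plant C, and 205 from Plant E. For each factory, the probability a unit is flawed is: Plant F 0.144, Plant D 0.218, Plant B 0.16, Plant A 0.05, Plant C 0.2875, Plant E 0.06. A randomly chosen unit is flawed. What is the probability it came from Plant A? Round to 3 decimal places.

Compute prior × likelihood for every hypothesis:
  Plant F: 0.048 × 0.144 = 0.006912
  Plant D: 0.184 × 0.218 = 0.040112
  Plant B: 0.2864 × 0.16 = 0.045824
  Plant A: 0.1768 × 0.05 = 0.00884
  Plant C: 0.1408 × 0.2875 = 0.04048
  Plant E: 0.164 × 0.06 = 0.00984
Normalizing constant = 0.152008.
P(Plant A | evidence) = 0.00884 / 0.152008 ≈ 0.058.

0.058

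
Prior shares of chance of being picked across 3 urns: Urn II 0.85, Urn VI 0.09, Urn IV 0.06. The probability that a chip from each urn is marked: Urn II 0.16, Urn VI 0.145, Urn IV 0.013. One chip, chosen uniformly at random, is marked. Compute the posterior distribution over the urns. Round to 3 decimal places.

Urn II 0.908, Urn VI 0.087, Urn IV 0.005

Compute prior × likelihood for every hypothesis:
  Urn II: 0.85 × 0.16 = 0.136
  Urn VI: 0.09 × 0.145 = 0.01305
  Urn IV: 0.06 × 0.013 = 0.00078
Total = 0.14983.
P(Urn II | marked) = 0.136/0.14983 ≈ 0.908
P(Urn VI | marked) = 0.01305/0.14983 ≈ 0.087
P(Urn IV | marked) = 0.00078/0.14983 ≈ 0.005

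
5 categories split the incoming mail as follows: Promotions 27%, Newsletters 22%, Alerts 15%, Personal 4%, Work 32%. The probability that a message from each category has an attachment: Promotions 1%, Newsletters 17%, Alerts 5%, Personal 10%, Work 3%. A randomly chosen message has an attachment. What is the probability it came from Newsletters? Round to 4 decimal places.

0.6111

By Bayes' rule, posterior ∝ prior × likelihood:
  Promotions: 0.27 × 0.01 = 0.0027
  Newsletters: 0.22 × 0.17 = 0.0374
  Alerts: 0.15 × 0.05 = 0.0075
  Personal: 0.04 × 0.1 = 0.004
  Work: 0.32 × 0.03 = 0.0096
Normalizing constant = 0.0612.
P(Newsletters | evidence) = 0.0374 / 0.0612 ≈ 0.6111.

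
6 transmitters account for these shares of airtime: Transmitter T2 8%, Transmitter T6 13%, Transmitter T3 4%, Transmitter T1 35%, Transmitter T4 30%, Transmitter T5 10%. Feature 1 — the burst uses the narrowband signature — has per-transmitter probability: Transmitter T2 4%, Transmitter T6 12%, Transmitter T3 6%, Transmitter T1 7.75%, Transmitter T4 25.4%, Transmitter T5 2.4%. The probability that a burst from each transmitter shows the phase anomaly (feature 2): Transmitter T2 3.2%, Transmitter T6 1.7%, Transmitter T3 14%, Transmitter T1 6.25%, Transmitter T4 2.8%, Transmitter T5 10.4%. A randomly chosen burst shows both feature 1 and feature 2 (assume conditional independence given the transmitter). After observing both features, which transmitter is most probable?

Prior × likelihood for each hypothesis:
  Transmitter T2: 0.08 × 0.04 × 0.032 = 0.0001024
  Transmitter T6: 0.13 × 0.12 × 0.017 = 0.0002652
  Transmitter T3: 0.04 × 0.06 × 0.14 = 0.000336
  Transmitter T1: 0.35 × 0.0775 × 0.0625 = 0.0016953125
  Transmitter T4: 0.3 × 0.254 × 0.028 = 0.0021336
  Transmitter T5: 0.1 × 0.024 × 0.104 = 0.0002496
Total = 0.0047821125.
Largest term belongs to Transmitter T4, so Transmitter T4 is most probable.

Transmitter T4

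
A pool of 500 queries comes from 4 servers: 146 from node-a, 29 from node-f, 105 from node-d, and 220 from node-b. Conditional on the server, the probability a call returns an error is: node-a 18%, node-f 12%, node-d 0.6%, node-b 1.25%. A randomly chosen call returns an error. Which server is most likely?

Prior × likelihood for each hypothesis:
  node-a: 0.292 × 0.18 = 0.05256
  node-f: 0.058 × 0.12 = 0.00696
  node-d: 0.21 × 0.006 = 0.00126
  node-b: 0.44 × 0.0125 = 0.0055
Sum = 0.06628.
Largest term belongs to node-a, so node-a is most probable.

node-a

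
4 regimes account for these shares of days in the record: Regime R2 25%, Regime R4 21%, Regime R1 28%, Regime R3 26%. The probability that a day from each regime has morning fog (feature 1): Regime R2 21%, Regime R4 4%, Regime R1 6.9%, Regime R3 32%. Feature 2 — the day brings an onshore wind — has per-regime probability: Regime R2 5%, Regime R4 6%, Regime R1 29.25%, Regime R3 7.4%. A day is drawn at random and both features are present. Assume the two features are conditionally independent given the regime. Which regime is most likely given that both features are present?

Regime R3

Unnormalized posteriors (prior × likelihood):
  Regime R2: 0.25 × 0.21 × 0.05 = 0.002625
  Regime R4: 0.21 × 0.04 × 0.06 = 0.000504
  Regime R1: 0.28 × 0.069 × 0.2925 = 0.0056511
  Regime R3: 0.26 × 0.32 × 0.074 = 0.0061568
Sum = 0.0149369.
Largest term belongs to Regime R3, so Regime R3 is most probable.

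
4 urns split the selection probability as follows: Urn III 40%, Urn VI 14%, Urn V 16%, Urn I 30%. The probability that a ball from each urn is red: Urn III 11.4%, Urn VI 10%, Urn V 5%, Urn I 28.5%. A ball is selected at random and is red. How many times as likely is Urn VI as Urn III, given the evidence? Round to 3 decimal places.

Compute prior × likelihood for every hypothesis:
  Urn III: 0.4 × 0.114 = 0.0456
  Urn VI: 0.14 × 0.1 = 0.014
  Urn V: 0.16 × 0.05 = 0.008
  Urn I: 0.3 × 0.285 = 0.0855
Total = 0.1531.
The ratio is 0.014 / 0.0456 (the normalizer cancels) = 0.307.

0.307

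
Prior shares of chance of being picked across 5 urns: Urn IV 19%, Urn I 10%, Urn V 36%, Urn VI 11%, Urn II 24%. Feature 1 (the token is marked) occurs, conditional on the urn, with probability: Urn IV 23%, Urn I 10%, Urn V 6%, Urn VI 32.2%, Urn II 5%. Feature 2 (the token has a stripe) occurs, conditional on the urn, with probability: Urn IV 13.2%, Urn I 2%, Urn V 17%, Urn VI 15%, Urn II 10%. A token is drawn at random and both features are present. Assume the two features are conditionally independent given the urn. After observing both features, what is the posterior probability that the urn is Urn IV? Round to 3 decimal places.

By Bayes' rule, posterior ∝ prior × likelihood:
  Urn IV: 0.19 × 0.23 × 0.132 = 0.0057684
  Urn I: 0.1 × 0.1 × 0.02 = 0.0002
  Urn V: 0.36 × 0.06 × 0.17 = 0.003672
  Urn VI: 0.11 × 0.322 × 0.15 = 0.005313
  Urn II: 0.24 × 0.05 × 0.1 = 0.0012
Total = 0.0161534.
P(Urn IV | evidence) = 0.0057684 / 0.0161534 ≈ 0.357.

0.357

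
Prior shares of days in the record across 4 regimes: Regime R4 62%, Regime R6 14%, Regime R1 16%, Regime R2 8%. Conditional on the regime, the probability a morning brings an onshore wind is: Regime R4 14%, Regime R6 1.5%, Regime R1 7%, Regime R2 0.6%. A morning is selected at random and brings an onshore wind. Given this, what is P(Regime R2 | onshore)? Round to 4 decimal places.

Prior × likelihood for each hypothesis:
  Regime R4: 0.62 × 0.14 = 0.0868
  Regime R6: 0.14 × 0.015 = 0.0021
  Regime R1: 0.16 × 0.07 = 0.0112
  Regime R2: 0.08 × 0.006 = 0.00048
Normalizing constant = 0.10058.
P(Regime R2 | evidence) = 0.00048 / 0.10058 ≈ 0.0048.

0.0048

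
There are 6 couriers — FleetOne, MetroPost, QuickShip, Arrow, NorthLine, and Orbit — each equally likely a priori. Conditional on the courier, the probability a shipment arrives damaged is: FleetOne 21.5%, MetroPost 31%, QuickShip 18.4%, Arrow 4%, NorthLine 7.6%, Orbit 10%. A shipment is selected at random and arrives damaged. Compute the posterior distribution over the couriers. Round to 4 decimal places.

FleetOne 0.2324, MetroPost 0.3351, QuickShip 0.1989, Arrow 0.0432, NorthLine 0.0822, Orbit 0.1081

With a uniform prior (1/6 each), posterior ∝ likelihood:
  FleetOne: 0.215
  MetroPost: 0.31
  QuickShip: 0.184
  Arrow: 0.04
  NorthLine: 0.076
  Orbit: 0.1
Sum = 0.925.
P(FleetOne | damaged) = 0.215/0.925 ≈ 0.2324
P(MetroPost | damaged) = 0.31/0.925 ≈ 0.3351
P(QuickShip | damaged) = 0.184/0.925 ≈ 0.1989
P(Arrow | damaged) = 0.04/0.925 ≈ 0.0432
P(NorthLine | damaged) = 0.076/0.925 ≈ 0.0822
P(Orbit | damaged) = 0.1/0.925 ≈ 0.1081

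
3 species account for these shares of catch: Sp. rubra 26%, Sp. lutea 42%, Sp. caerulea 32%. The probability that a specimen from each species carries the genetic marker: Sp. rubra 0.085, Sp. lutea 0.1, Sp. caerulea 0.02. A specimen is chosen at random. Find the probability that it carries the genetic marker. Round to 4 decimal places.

0.0705

Prior × likelihood for each hypothesis:
  Sp. rubra: 0.26 × 0.085 = 0.0221
  Sp. lutea: 0.42 × 0.1 = 0.042
  Sp. caerulea: 0.32 × 0.02 = 0.0064
P(marker) = 0.0221 + 0.042 + 0.0064 = 0.0705 → 0.0705.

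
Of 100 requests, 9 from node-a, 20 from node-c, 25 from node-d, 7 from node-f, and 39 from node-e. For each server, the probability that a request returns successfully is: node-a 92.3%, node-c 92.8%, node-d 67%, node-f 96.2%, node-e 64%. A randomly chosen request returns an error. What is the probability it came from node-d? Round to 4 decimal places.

0.3342

Taking complements, P(error | each) = node-a 0.077, node-c 0.072, node-d 0.33, node-f 0.038, node-e 0.36.
Unnormalized posteriors (prior × likelihood):
  node-a: 0.09 × 0.077 = 0.00693
  node-c: 0.2 × 0.072 = 0.0144
  node-d: 0.25 × 0.33 = 0.0825
  node-f: 0.07 × 0.038 = 0.00266
  node-e: 0.39 × 0.36 = 0.1404
Total = 0.24689.
P(node-d | evidence) = 0.0825 / 0.24689 ≈ 0.3342.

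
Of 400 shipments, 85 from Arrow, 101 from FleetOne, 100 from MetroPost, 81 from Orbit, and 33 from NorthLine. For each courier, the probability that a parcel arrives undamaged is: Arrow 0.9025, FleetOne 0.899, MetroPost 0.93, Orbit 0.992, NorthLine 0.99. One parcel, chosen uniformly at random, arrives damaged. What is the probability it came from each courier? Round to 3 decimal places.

Arrow 0.313, FleetOne 0.385, MetroPost 0.264, Orbit 0.024, NorthLine 0.012

Taking complements, P(damaged | each) = Arrow 0.0975, FleetOne 0.101, MetroPost 0.07, Orbit 0.008, NorthLine 0.01.
By Bayes' rule, posterior ∝ prior × likelihood:
  Arrow: 0.2125 × 0.0975 = 0.02071875
  FleetOne: 0.2525 × 0.101 = 0.0255025
  MetroPost: 0.25 × 0.07 = 0.0175
  Orbit: 0.2025 × 0.008 = 0.00162
  NorthLine: 0.0825 × 0.01 = 0.000825
Normalizing constant = 0.06616625.
P(Arrow | damaged) = 0.02071875/0.06616625 ≈ 0.313
P(FleetOne | damaged) = 0.0255025/0.06616625 ≈ 0.385
P(MetroPost | damaged) = 0.0175/0.06616625 ≈ 0.264
P(Orbit | damaged) = 0.00162/0.06616625 ≈ 0.024
P(NorthLine | damaged) = 0.000825/0.06616625 ≈ 0.012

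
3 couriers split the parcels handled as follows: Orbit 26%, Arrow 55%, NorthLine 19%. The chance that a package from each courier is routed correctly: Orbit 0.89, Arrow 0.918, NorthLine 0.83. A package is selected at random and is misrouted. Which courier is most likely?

Taking complements, P(misrouted | each) = Orbit 0.11, Arrow 0.082, NorthLine 0.17.
Unnormalized posteriors (prior × likelihood):
  Orbit: 0.26 × 0.11 = 0.0286
  Arrow: 0.55 × 0.082 = 0.0451
  NorthLine: 0.19 × 0.17 = 0.0323
Normalizing constant = 0.106.
Largest term belongs to Arrow, so Arrow is most probable.

Arrow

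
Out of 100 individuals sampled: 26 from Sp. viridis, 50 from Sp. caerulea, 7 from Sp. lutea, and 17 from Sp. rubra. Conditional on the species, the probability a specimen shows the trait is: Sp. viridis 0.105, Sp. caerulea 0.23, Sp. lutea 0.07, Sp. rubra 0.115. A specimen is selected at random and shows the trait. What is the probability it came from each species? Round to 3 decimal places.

By Bayes' rule, posterior ∝ prior × likelihood:
  Sp. viridis: 0.26 × 0.105 = 0.0273
  Sp. caerulea: 0.5 × 0.23 = 0.115
  Sp. lutea: 0.07 × 0.07 = 0.0049
  Sp. rubra: 0.17 × 0.115 = 0.01955
Total = 0.16675.
P(Sp. viridis | trait) = 0.0273/0.16675 ≈ 0.164
P(Sp. caerulea | trait) = 0.115/0.16675 ≈ 0.690
P(Sp. lutea | trait) = 0.0049/0.16675 ≈ 0.029
P(Sp. rubra | trait) = 0.01955/0.16675 ≈ 0.117

Sp. viridis 0.164, Sp. caerulea 0.690, Sp. lutea 0.029, Sp. rubra 0.117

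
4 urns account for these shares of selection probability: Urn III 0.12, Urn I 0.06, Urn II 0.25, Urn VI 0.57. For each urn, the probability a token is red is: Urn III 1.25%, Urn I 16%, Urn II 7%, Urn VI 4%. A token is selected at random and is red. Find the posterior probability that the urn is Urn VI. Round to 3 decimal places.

0.444

Unnormalized posteriors (prior × likelihood):
  Urn III: 0.12 × 0.0125 = 0.0015
  Urn I: 0.06 × 0.16 = 0.0096
  Urn II: 0.25 × 0.07 = 0.0175
  Urn VI: 0.57 × 0.04 = 0.0228
Normalizing constant = 0.0514.
P(Urn VI | evidence) = 0.0228 / 0.0514 ≈ 0.444.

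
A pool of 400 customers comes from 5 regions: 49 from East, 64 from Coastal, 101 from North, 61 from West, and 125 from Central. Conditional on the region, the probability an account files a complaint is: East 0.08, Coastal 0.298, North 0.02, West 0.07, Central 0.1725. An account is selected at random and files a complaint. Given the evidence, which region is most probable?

By Bayes' rule, posterior ∝ prior × likelihood:
  East: 0.1225 × 0.08 = 0.0098
  Coastal: 0.16 × 0.298 = 0.04768
  North: 0.2525 × 0.02 = 0.00505
  West: 0.1525 × 0.07 = 0.010675
  Central: 0.3125 × 0.1725 = 0.05390625
Total = 0.12711125.
Largest term belongs to Central, so Central is most probable.

Central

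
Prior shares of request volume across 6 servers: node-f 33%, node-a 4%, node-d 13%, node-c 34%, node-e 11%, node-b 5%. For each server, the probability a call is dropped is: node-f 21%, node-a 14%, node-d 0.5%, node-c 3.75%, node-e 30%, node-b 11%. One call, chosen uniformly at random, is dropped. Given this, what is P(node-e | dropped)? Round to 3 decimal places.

By Bayes' rule, posterior ∝ prior × likelihood:
  node-f: 0.33 × 0.21 = 0.0693
  node-a: 0.04 × 0.14 = 0.0056
  node-d: 0.13 × 0.005 = 0.00065
  node-c: 0.34 × 0.0375 = 0.01275
  node-e: 0.11 × 0.3 = 0.033
  node-b: 0.05 × 0.11 = 0.0055
Total = 0.1268.
P(node-e | evidence) = 0.033 / 0.1268 ≈ 0.260.

0.260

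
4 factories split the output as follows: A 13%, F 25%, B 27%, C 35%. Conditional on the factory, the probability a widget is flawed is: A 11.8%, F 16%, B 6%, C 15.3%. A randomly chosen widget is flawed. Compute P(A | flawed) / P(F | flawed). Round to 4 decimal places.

0.3835

Unnormalized posteriors (prior × likelihood):
  A: 0.13 × 0.118 = 0.01534
  F: 0.25 × 0.16 = 0.04
  B: 0.27 × 0.06 = 0.0162
  C: 0.35 × 0.153 = 0.05355
Sum = 0.12509.
The ratio is 0.01534 / 0.04 (the normalizer cancels) = 0.3835.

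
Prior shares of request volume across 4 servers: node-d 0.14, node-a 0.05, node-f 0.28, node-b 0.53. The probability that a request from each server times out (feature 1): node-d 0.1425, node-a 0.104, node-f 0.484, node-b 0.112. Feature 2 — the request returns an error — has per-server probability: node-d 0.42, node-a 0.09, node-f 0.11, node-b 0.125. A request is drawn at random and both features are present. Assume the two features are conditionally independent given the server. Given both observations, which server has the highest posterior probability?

node-f

By Bayes' rule, posterior ∝ prior × likelihood:
  node-d: 0.14 × 0.1425 × 0.42 = 0.008379
  node-a: 0.05 × 0.104 × 0.09 = 0.000468
  node-f: 0.28 × 0.484 × 0.11 = 0.0149072
  node-b: 0.53 × 0.112 × 0.125 = 0.00742
Sum = 0.0311742.
Largest term belongs to node-f, so node-f is most probable.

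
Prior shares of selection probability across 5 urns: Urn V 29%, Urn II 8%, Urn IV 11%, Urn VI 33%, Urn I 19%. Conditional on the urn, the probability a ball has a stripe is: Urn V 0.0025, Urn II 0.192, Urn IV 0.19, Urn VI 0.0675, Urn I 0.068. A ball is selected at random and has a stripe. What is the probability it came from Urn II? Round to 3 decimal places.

Compute prior × likelihood for every hypothesis:
  Urn V: 0.29 × 0.0025 = 0.000725
  Urn II: 0.08 × 0.192 = 0.01536
  Urn IV: 0.11 × 0.19 = 0.0209
  Urn VI: 0.33 × 0.0675 = 0.022275
  Urn I: 0.19 × 0.068 = 0.01292
Normalizing constant = 0.07218.
P(Urn II | evidence) = 0.01536 / 0.07218 ≈ 0.213.

0.213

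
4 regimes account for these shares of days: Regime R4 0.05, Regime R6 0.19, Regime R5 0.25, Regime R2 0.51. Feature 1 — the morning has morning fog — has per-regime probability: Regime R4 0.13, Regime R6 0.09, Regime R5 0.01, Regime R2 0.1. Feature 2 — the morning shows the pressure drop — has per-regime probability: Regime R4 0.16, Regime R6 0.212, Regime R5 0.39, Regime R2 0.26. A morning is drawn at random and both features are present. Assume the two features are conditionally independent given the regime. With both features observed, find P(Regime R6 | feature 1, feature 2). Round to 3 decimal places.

Prior × likelihood for each hypothesis:
  Regime R4: 0.05 × 0.13 × 0.16 = 0.00104
  Regime R6: 0.19 × 0.09 × 0.212 = 0.0036252
  Regime R5: 0.25 × 0.01 × 0.39 = 0.000975
  Regime R2: 0.51 × 0.1 × 0.26 = 0.01326
Normalizing constant = 0.0189002.
P(Regime R6 | evidence) = 0.0036252 / 0.0189002 ≈ 0.192.

0.192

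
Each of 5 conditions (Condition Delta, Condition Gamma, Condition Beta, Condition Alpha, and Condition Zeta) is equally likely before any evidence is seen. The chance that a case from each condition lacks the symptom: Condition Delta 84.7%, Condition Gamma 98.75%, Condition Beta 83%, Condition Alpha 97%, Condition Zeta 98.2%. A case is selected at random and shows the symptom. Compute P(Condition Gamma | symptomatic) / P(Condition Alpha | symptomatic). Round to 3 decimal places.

0.417

Taking complements, P(symptomatic | each) = Condition Delta 0.153, Condition Gamma 0.0125, Condition Beta 0.17, Condition Alpha 0.03, Condition Zeta 0.018.
With a uniform prior (1/5 each), posterior ∝ likelihood:
  Condition Delta: 0.153
  Condition Gamma: 0.0125
  Condition Beta: 0.17
  Condition Alpha: 0.03
  Condition Zeta: 0.018
Sum = 0.3835.
The ratio is 0.0125 / 0.03 (the normalizer cancels) = 0.417.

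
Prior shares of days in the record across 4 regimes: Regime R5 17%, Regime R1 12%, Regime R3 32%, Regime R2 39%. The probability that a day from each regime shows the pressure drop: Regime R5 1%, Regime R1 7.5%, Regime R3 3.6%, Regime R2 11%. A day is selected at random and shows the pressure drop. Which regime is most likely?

Unnormalized posteriors (prior × likelihood):
  Regime R5: 0.17 × 0.01 = 0.0017
  Regime R1: 0.12 × 0.075 = 0.009
  Regime R3: 0.32 × 0.036 = 0.01152
  Regime R2: 0.39 × 0.11 = 0.0429
Sum = 0.06512.
Largest term belongs to Regime R2, so Regime R2 is most probable.

Regime R2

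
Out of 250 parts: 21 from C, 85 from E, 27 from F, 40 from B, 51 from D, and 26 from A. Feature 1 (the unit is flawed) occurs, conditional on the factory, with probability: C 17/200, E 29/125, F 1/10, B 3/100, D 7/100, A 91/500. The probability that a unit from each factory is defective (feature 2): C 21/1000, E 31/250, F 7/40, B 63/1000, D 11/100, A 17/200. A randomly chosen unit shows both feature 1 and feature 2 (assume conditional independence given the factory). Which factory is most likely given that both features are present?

Unnormalized posteriors (prior × likelihood):
  C: 0.084 × 0.085 × 0.021 = 0.00014994
  E: 0.34 × 0.232 × 0.124 = 0.00978112
  F: 0.108 × 0.1 × 0.175 = 0.00189
  B: 0.16 × 0.03 × 0.063 = 0.0003024
  D: 0.204 × 0.07 × 0.11 = 0.0015708
  A: 0.104 × 0.182 × 0.085 = 0.00160888
Total = 0.01530314.
Largest term belongs to E, so E is most probable.

E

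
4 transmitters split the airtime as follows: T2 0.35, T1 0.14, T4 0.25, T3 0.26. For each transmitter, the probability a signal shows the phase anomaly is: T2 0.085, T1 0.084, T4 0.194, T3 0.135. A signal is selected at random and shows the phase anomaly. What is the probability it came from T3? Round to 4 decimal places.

0.2806

Unnormalized posteriors (prior × likelihood):
  T2: 0.35 × 0.085 = 0.02975
  T1: 0.14 × 0.084 = 0.01176
  T4: 0.25 × 0.194 = 0.0485
  T3: 0.26 × 0.135 = 0.0351
Total = 0.12511.
P(T3 | evidence) = 0.0351 / 0.12511 ≈ 0.2806.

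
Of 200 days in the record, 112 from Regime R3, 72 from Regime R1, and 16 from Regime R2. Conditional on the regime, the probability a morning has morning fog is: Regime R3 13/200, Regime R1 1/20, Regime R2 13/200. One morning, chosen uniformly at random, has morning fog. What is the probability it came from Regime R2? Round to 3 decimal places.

0.087

Unnormalized posteriors (prior × likelihood):
  Regime R3: 0.56 × 0.065 = 0.0364
  Regime R1: 0.36 × 0.05 = 0.018
  Regime R2: 0.08 × 0.065 = 0.0052
Normalizing constant = 0.0596.
P(Regime R2 | evidence) = 0.0052 / 0.0596 ≈ 0.087.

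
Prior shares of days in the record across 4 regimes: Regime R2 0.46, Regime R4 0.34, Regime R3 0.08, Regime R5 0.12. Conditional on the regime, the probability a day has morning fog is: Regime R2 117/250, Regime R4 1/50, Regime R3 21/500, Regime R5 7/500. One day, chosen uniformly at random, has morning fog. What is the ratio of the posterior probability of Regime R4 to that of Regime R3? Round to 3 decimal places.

Unnormalized posteriors (prior × likelihood):
  Regime R2: 0.46 × 0.468 = 0.21528
  Regime R4: 0.34 × 0.02 = 0.0068
  Regime R3: 0.08 × 0.042 = 0.00336
  Regime R5: 0.12 × 0.014 = 0.00168
Sum = 0.22712.
The ratio is 0.0068 / 0.00336 (the normalizer cancels) = 2.024.

2.024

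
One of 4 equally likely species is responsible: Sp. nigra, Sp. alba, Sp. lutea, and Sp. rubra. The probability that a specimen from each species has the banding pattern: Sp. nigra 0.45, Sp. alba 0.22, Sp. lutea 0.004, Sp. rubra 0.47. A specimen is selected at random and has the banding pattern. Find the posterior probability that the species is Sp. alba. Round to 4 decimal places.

0.1923

With a uniform prior (1/4 each), posterior ∝ likelihood:
  Sp. nigra: 0.45
  Sp. alba: 0.22
  Sp. lutea: 0.004
  Sp. rubra: 0.47
Total = 1.144.
P(Sp. alba | evidence) = 0.22 / 1.144 ≈ 0.1923.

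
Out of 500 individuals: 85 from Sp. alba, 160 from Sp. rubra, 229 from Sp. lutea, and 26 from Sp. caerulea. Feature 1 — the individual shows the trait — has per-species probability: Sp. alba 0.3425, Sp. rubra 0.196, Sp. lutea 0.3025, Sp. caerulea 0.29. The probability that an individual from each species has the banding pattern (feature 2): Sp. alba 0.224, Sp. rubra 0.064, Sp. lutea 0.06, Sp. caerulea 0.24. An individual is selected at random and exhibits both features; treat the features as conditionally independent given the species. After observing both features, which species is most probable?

Sp. alba

Prior × likelihood for each hypothesis:
  Sp. alba: 0.17 × 0.3425 × 0.224 = 0.0130424
  Sp. rubra: 0.32 × 0.196 × 0.064 = 0.00401408
  Sp. lutea: 0.458 × 0.3025 × 0.06 = 0.0083127
  Sp. caerulea: 0.052 × 0.29 × 0.24 = 0.0036192
Sum = 0.02898838.
Largest term belongs to Sp. alba, so Sp. alba is most probable.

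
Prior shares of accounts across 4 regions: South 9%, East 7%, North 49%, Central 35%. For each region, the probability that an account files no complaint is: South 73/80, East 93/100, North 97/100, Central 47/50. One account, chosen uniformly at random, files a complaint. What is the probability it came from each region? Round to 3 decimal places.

Taking complements, P(complaint | each) = South 0.0875, East 0.07, North 0.03, Central 0.06.
By Bayes' rule, posterior ∝ prior × likelihood:
  South: 0.09 × 0.0875 = 0.007875
  East: 0.07 × 0.07 = 0.0049
  North: 0.49 × 0.03 = 0.0147
  Central: 0.35 × 0.06 = 0.021
Normalizing constant = 0.048475.
P(South | complaint) = 0.007875/0.048475 ≈ 0.162
P(East | complaint) = 0.0049/0.048475 ≈ 0.101
P(North | complaint) = 0.0147/0.048475 ≈ 0.303
P(Central | complaint) = 0.021/0.048475 ≈ 0.433

South 0.162, East 0.101, North 0.303, Central 0.433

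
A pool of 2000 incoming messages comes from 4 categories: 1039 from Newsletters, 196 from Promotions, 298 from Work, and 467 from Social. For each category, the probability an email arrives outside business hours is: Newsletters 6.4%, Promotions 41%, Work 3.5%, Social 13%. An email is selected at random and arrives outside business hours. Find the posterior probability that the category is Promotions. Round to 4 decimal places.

0.3686

Prior × likelihood for each hypothesis:
  Newsletters: 0.5195 × 0.064 = 0.033248
  Promotions: 0.098 × 0.41 = 0.04018
  Work: 0.149 × 0.035 = 0.005215
  Social: 0.2335 × 0.13 = 0.030355
Normalizing constant = 0.108998.
P(Promotions | evidence) = 0.04018 / 0.108998 ≈ 0.3686.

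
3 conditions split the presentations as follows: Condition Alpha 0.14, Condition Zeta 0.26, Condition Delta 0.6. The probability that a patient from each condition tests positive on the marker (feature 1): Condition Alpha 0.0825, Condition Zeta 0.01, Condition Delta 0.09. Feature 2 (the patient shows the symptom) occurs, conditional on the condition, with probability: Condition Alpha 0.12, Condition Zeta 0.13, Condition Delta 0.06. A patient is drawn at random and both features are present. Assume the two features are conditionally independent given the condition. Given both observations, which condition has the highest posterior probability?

Compute prior × likelihood for every hypothesis:
  Condition Alpha: 0.14 × 0.0825 × 0.12 = 0.001386
  Condition Zeta: 0.26 × 0.01 × 0.13 = 0.000338
  Condition Delta: 0.6 × 0.09 × 0.06 = 0.00324
Sum = 0.004964.
Largest term belongs to Condition Delta, so Condition Delta is most probable.

Condition Delta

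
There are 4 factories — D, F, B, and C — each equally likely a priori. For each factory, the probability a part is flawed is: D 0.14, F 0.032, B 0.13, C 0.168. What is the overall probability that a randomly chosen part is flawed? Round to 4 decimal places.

With a uniform prior (1/4 each), posterior ∝ likelihood:
  D: 0.14
  F: 0.032
  B: 0.13
  C: 0.168
P(flawed) = (1/4) × (0.14 + 0.032 + 0.13 + 0.168) = 0.47/4 ≈ 0.1175.

0.1175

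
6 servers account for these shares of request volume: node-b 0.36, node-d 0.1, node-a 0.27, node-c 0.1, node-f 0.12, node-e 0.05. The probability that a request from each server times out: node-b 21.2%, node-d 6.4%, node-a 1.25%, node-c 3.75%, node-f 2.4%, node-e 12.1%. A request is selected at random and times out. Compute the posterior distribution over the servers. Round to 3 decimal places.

Unnormalized posteriors (prior × likelihood):
  node-b: 0.36 × 0.212 = 0.07632
  node-d: 0.1 × 0.064 = 0.0064
  node-a: 0.27 × 0.0125 = 0.003375
  node-c: 0.1 × 0.0375 = 0.00375
  node-f: 0.12 × 0.024 = 0.00288
  node-e: 0.05 × 0.121 = 0.00605
Total = 0.098775.
P(node-b | timeout) = 0.07632/0.098775 ≈ 0.773
P(node-d | timeout) = 0.0064/0.098775 ≈ 0.065
P(node-a | timeout) = 0.003375/0.098775 ≈ 0.034
P(node-c | timeout) = 0.00375/0.098775 ≈ 0.038
P(node-f | timeout) = 0.00288/0.098775 ≈ 0.029
P(node-e | timeout) = 0.00605/0.098775 ≈ 0.061

node-b 0.773, node-d 0.065, node-a 0.034, node-c 0.038, node-f 0.029, node-e 0.061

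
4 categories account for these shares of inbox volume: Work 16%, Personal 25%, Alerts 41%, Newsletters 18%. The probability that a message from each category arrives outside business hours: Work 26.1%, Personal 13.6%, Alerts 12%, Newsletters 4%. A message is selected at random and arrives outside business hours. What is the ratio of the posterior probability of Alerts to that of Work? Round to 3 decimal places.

1.178

By Bayes' rule, posterior ∝ prior × likelihood:
  Work: 0.16 × 0.261 = 0.04176
  Personal: 0.25 × 0.136 = 0.034
  Alerts: 0.41 × 0.12 = 0.0492
  Newsletters: 0.18 × 0.04 = 0.0072
Total = 0.13216.
The ratio is 0.0492 / 0.04176 (the normalizer cancels) = 1.178.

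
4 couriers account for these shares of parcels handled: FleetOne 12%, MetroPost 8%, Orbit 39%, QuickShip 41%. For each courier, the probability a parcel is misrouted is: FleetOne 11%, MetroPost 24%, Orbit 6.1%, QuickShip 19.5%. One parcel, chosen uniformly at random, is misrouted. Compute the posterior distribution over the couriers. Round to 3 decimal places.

Unnormalized posteriors (prior × likelihood):
  FleetOne: 0.12 × 0.11 = 0.0132
  MetroPost: 0.08 × 0.24 = 0.0192
  Orbit: 0.39 × 0.061 = 0.02379
  QuickShip: 0.41 × 0.195 = 0.07995
Normalizing constant = 0.13614.
P(FleetOne | misrouted) = 0.0132/0.13614 ≈ 0.097
P(MetroPost | misrouted) = 0.0192/0.13614 ≈ 0.141
P(Orbit | misrouted) = 0.02379/0.13614 ≈ 0.175
P(QuickShip | misrouted) = 0.07995/0.13614 ≈ 0.587
(Check: 0.097+0.141+0.175+0.587 = 1.000.)

FleetOne 0.097, MetroPost 0.141, Orbit 0.175, QuickShip 0.587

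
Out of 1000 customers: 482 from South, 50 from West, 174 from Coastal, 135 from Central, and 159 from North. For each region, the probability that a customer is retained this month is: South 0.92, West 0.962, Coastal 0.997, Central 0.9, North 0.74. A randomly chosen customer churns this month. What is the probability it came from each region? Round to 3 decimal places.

Taking complements, P(churn | each) = South 0.08, West 0.038, Coastal 0.003, Central 0.1, North 0.26.
By Bayes' rule, posterior ∝ prior × likelihood:
  South: 0.482 × 0.08 = 0.03856
  West: 0.05 × 0.038 = 0.0019
  Coastal: 0.174 × 0.003 = 0.000522
  Central: 0.135 × 0.1 = 0.0135
  North: 0.159 × 0.26 = 0.04134
Sum = 0.095822.
P(South | churn) = 0.03856/0.095822 ≈ 0.402
P(West | churn) = 0.0019/0.095822 ≈ 0.020
P(Coastal | churn) = 0.000522/0.095822 ≈ 0.005
P(Central | churn) = 0.0135/0.095822 ≈ 0.141
P(North | churn) = 0.04134/0.095822 ≈ 0.431

South 0.402, West 0.020, Coastal 0.005, Central 0.141, North 0.431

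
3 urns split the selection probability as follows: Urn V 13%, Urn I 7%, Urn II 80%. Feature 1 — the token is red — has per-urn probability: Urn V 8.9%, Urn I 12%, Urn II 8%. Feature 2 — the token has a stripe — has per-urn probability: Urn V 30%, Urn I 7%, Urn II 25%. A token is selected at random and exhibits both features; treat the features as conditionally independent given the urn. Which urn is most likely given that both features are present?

Compute prior × likelihood for every hypothesis:
  Urn V: 0.13 × 0.089 × 0.3 = 0.003471
  Urn I: 0.07 × 0.12 × 0.07 = 0.000588
  Urn II: 0.8 × 0.08 × 0.25 = 0.016
Total = 0.020059.
Largest term belongs to Urn II, so Urn II is most probable.

Urn II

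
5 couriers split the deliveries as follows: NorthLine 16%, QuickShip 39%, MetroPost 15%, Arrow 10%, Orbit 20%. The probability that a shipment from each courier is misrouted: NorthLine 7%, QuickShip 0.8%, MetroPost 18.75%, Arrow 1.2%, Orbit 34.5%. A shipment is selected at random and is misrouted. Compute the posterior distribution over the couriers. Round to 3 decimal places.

Unnormalized posteriors (prior × likelihood):
  NorthLine: 0.16 × 0.07 = 0.0112
  QuickShip: 0.39 × 0.008 = 0.00312
  MetroPost: 0.15 × 0.1875 = 0.028125
  Arrow: 0.1 × 0.012 = 0.0012
  Orbit: 0.2 × 0.345 = 0.069
Normalizing constant = 0.112645.
P(NorthLine | misrouted) = 0.0112/0.112645 ≈ 0.099
P(QuickShip | misrouted) = 0.00312/0.112645 ≈ 0.028
P(MetroPost | misrouted) = 0.028125/0.112645 ≈ 0.250
P(Arrow | misrouted) = 0.0012/0.112645 ≈ 0.011
P(Orbit | misrouted) = 0.069/0.112645 ≈ 0.613
(Check: 0.099+0.028+0.250+0.011+0.613 = 1.001.)

NorthLine 0.099, QuickShip 0.028, MetroPost 0.250, Arrow 0.011, Orbit 0.613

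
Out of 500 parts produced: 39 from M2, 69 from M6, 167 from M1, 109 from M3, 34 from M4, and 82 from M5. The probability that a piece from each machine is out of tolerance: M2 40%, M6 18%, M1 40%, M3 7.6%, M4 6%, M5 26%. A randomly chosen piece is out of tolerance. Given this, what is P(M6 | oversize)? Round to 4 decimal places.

Compute prior × likelihood for every hypothesis:
  M2: 0.078 × 0.4 = 0.0312
  M6: 0.138 × 0.18 = 0.02484
  M1: 0.334 × 0.4 = 0.1336
  M3: 0.218 × 0.076 = 0.016568
  M4: 0.068 × 0.06 = 0.00408
  M5: 0.164 × 0.26 = 0.04264
Total = 0.252928.
P(M6 | evidence) = 0.02484 / 0.252928 ≈ 0.0982.

0.0982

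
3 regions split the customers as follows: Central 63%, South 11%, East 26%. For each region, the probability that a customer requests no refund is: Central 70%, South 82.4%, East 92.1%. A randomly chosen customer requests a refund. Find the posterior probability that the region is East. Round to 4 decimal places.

Taking complements, P(refund | each) = Central 0.3, South 0.176, East 0.079.
By Bayes' rule, posterior ∝ prior × likelihood:
  Central: 0.63 × 0.3 = 0.189
  South: 0.11 × 0.176 = 0.01936
  East: 0.26 × 0.079 = 0.02054
Sum = 0.2289.
P(East | evidence) = 0.02054 / 0.2289 ≈ 0.0897.

0.0897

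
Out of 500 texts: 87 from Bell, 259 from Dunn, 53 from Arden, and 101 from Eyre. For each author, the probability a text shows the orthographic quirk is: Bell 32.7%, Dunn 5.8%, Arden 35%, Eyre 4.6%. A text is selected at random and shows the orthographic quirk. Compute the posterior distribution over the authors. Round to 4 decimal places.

By Bayes' rule, posterior ∝ prior × likelihood:
  Bell: 0.174 × 0.327 = 0.056898
  Dunn: 0.518 × 0.058 = 0.030044
  Arden: 0.106 × 0.35 = 0.0371
  Eyre: 0.202 × 0.046 = 0.009292
Sum = 0.133334.
P(Bell | quirk) = 0.056898/0.133334 ≈ 0.4267
P(Dunn | quirk) = 0.030044/0.133334 ≈ 0.2253
P(Arden | quirk) = 0.0371/0.133334 ≈ 0.2782
P(Eyre | quirk) = 0.009292/0.133334 ≈ 0.0697
(Check: 0.4267+0.2253+0.2782+0.0697 = 0.9999.)

Bell 0.4267, Dunn 0.2253, Arden 0.2782, Eyre 0.0697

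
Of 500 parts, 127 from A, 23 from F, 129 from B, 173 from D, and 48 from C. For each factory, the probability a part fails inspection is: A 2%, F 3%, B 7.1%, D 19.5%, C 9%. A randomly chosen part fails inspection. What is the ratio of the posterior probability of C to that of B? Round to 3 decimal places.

0.472

By Bayes' rule, posterior ∝ prior × likelihood:
  A: 0.254 × 0.02 = 0.00508
  F: 0.046 × 0.03 = 0.00138
  B: 0.258 × 0.071 = 0.018318
  D: 0.346 × 0.195 = 0.06747
  C: 0.096 × 0.09 = 0.00864
Total = 0.100888.
The ratio is 0.00864 / 0.018318 (the normalizer cancels) = 0.472.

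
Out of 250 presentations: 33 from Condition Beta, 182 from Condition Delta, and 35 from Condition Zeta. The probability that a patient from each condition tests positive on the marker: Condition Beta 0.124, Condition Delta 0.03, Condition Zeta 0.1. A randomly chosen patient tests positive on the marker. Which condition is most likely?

Condition Delta

By Bayes' rule, posterior ∝ prior × likelihood:
  Condition Beta: 0.132 × 0.124 = 0.016368
  Condition Delta: 0.728 × 0.03 = 0.02184
  Condition Zeta: 0.14 × 0.1 = 0.014
Normalizing constant = 0.052208.
Largest term belongs to Condition Delta, so Condition Delta is most probable.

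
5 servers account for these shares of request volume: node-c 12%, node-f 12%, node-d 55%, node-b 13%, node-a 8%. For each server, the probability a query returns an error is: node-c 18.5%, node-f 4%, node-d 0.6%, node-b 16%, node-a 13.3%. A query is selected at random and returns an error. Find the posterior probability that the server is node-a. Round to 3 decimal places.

Prior × likelihood for each hypothesis:
  node-c: 0.12 × 0.185 = 0.0222
  node-f: 0.12 × 0.04 = 0.0048
  node-d: 0.55 × 0.006 = 0.0033
  node-b: 0.13 × 0.16 = 0.0208
  node-a: 0.08 × 0.133 = 0.01064
Normalizing constant = 0.06174.
P(node-a | evidence) = 0.01064 / 0.06174 ≈ 0.172.

0.172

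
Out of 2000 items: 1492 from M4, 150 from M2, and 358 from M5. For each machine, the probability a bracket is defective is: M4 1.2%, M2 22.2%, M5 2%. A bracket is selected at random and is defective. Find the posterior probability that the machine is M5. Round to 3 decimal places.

Prior × likelihood for each hypothesis:
  M4: 0.746 × 0.012 = 0.008952
  M2: 0.075 × 0.222 = 0.01665
  M5: 0.179 × 0.02 = 0.00358
Normalizing constant = 0.029182.
P(M5 | evidence) = 0.00358 / 0.029182 ≈ 0.123.

0.123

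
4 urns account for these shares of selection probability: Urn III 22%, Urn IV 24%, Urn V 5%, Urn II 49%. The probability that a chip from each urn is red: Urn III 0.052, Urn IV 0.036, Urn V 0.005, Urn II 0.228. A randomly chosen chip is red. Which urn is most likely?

By Bayes' rule, posterior ∝ prior × likelihood:
  Urn III: 0.22 × 0.052 = 0.01144
  Urn IV: 0.24 × 0.036 = 0.00864
  Urn V: 0.05 × 0.005 = 0.00025
  Urn II: 0.49 × 0.228 = 0.11172
Sum = 0.13205.
Largest term belongs to Urn II, so Urn II is most probable.

Urn II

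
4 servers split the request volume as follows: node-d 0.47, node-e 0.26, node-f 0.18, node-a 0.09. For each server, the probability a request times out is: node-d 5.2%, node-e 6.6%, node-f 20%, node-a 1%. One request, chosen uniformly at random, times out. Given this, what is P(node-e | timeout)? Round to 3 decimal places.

0.219

Compute prior × likelihood for every hypothesis:
  node-d: 0.47 × 0.052 = 0.02444
  node-e: 0.26 × 0.066 = 0.01716
  node-f: 0.18 × 0.2 = 0.036
  node-a: 0.09 × 0.01 = 0.0009
Total = 0.0785.
P(node-e | evidence) = 0.01716 / 0.0785 ≈ 0.219.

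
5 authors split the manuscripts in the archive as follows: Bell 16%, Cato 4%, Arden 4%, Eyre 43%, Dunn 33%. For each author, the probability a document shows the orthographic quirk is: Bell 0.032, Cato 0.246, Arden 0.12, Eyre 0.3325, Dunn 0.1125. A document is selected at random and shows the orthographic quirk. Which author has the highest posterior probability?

Unnormalized posteriors (prior × likelihood):
  Bell: 0.16 × 0.032 = 0.00512
  Cato: 0.04 × 0.246 = 0.00984
  Arden: 0.04 × 0.12 = 0.0048
  Eyre: 0.43 × 0.3325 = 0.142975
  Dunn: 0.33 × 0.1125 = 0.037125
Total = 0.19986.
Largest term belongs to Eyre, so Eyre is most probable.

Eyre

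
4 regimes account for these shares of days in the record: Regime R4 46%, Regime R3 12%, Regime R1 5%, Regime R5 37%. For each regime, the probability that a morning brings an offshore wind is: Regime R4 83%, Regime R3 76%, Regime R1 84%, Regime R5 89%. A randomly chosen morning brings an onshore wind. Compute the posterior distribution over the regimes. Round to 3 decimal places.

Regime R4 0.502, Regime R3 0.185, Regime R1 0.051, Regime R5 0.261

Taking complements, P(onshore | each) = Regime R4 0.17, Regime R3 0.24, Regime R1 0.16, Regime R5 0.11.
Compute prior × likelihood for every hypothesis:
  Regime R4: 0.46 × 0.17 = 0.0782
  Regime R3: 0.12 × 0.24 = 0.0288
  Regime R1: 0.05 × 0.16 = 0.008
  Regime R5: 0.37 × 0.11 = 0.0407
Normalizing constant = 0.1557.
P(Regime R4 | onshore) = 0.0782/0.1557 ≈ 0.502
P(Regime R3 | onshore) = 0.0288/0.1557 ≈ 0.185
P(Regime R1 | onshore) = 0.008/0.1557 ≈ 0.051
P(Regime R5 | onshore) = 0.0407/0.1557 ≈ 0.261
(Check: 0.502+0.185+0.051+0.261 = 0.999.)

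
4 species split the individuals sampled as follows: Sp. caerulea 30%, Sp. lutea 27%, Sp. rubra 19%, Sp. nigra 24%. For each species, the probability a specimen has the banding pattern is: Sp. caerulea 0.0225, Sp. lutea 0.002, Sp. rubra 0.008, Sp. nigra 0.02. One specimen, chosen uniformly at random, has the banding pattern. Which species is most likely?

By Bayes' rule, posterior ∝ prior × likelihood:
  Sp. caerulea: 0.3 × 0.0225 = 0.00675
  Sp. lutea: 0.27 × 0.002 = 0.00054
  Sp. rubra: 0.19 × 0.008 = 0.00152
  Sp. nigra: 0.24 × 0.02 = 0.0048
Total = 0.01361.
Largest term belongs to Sp. caerulea, so Sp. caerulea is most probable.

Sp. caerulea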